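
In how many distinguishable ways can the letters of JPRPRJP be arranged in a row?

JPRPRJP has 7 letters with J appearing twice, P appearing 3 times, and R appearing twice.
The number of distinct arrangements is 7!/(3!·2!·2!) = 5040/24 = 210.

210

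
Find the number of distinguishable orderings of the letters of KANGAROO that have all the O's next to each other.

2520

Treat the 2 copies of O as a single block. The multiset to arrange is then {OO, A, A, G, K, N, R}, 7 items in all.
That gives (7)!/(2!) = 2520 arrangements.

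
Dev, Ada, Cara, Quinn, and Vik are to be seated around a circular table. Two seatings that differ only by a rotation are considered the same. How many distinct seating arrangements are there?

Fix one person's seat to break rotational symmetry; the remaining 4 people can be arranged in (4)! = 24 ways.

24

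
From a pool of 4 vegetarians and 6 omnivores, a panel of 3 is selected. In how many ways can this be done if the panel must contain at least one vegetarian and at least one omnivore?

With no constraint there are C(10,3) = 120 possible selections.
Selections missing a whole group: no vegetarians → C(6,3) = 20; no omnivores → C(4,3) = 4.
Both groups omitted at once is impossible, so 120 − 24 = 96.

96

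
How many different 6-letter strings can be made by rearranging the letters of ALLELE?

60

ALLELE has 6 letters with E appearing twice and L appearing 3 times.
So there are 6! / (3!·2!) = 60 distinguishable arrangements.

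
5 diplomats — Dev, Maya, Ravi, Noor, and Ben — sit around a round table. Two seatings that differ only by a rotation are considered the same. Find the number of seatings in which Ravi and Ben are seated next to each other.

12

Treat {Ravi, Ben} as one unit (2 internal orders) and seat the resulting 4 units around the table: (3)! circular arrangements.
So 2 × (3)! = 2 × 6 = 12.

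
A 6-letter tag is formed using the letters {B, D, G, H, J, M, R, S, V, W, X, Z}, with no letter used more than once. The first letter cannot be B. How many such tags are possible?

609840

The first letter has 12−1 = 11 choices (anything except B).
The remaining 5 letters are filled from the other 11 symbols without repetition: 11 × 10 × 9 × 8 × 7 = 55440.
Total: 11 × 55440 = 609840.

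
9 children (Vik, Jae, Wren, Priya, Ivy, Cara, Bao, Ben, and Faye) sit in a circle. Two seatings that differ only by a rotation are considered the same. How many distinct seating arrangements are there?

40320

Fix one person's seat to break rotational symmetry; the remaining 8 people can be arranged in (8)! = 40320 ways.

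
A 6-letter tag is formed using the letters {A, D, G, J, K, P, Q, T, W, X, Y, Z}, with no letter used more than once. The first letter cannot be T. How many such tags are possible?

609840

The first letter has 12−1 = 11 choices (anything except T).
The remaining 5 letters are filled from the other 11 symbols without repetition: 11 × 10 × 9 × 8 × 7 = 55440.
Total: 11 × 55440 = 609840.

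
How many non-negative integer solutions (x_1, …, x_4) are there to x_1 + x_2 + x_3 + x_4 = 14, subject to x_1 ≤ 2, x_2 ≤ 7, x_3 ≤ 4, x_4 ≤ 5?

By stars and bars, unrestricted non-negative solutions to x_1+…+x_4 = 14 number C(14+3,3) = 680.
Subtract solutions that violate a single cap (substitute x_i' = x_i − (cap_i+1)): x_1 ≥ 3 gives C(14,3) = 364; x_2 ≥ 8 gives C(9,3) = 84; x_3 ≥ 5 gives C(12,3) = 220; x_4 ≥ 6 gives C(11,3) = 165. Together 833.
Add back pairs where two caps are both exceeded: 20 + 84 + 56 + 4 + 1 + 20 = 185.
Subtract triples: 0 + 0 + 1 + 0 = 1.
By inclusion–exclusion the count is 680 − 833 + 185 − 1 = 31.

31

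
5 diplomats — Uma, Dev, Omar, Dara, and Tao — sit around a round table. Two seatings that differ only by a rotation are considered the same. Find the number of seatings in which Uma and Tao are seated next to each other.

12

Glue Uma and Tao into a block (2 internal orders). Seating 4 units around a circle gives (3)! arrangements.
So 2 × (3)! = 2 × 6 = 12.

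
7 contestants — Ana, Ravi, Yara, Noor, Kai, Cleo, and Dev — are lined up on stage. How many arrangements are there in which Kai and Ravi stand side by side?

1440

Place the 5 others and the Kai-Ravi pair as 6 objects in a line; the pair has 2 internal arrangements.
That gives 2 × 6! = 2 × 720 = 1440.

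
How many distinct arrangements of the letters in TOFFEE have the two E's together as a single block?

60

Treat the 2 copies of E as a single block. The multiset to arrange is then {EE, F, F, O, T}, 5 items in all.
That gives (5)!/(2!) = 60 arrangements.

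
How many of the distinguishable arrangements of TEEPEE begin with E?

20

Fix E in the first position and arrange the remaining 5 letters.
Those 5 letters have E appearing 3 times, giving (5)!/(3!) = 20.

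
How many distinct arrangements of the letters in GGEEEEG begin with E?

Fix E in the first position and arrange the remaining 6 letters.
Those 6 letters have E appearing 3 times and G appearing 3 times, giving (6)!/(3!·3!) = 20.

20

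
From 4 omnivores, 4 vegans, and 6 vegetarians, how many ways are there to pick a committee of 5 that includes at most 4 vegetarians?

Split by how many vegetarians are chosen (0 through 4).
Sum: C(6,0)·C(8,5) + C(6,1)·C(8,4) + C(6,2)·C(8,3) + C(6,3)·C(8,2) + C(6,4)·C(8,1) = 56 + 420 + 840 + 560 + 120 = 1996.

1996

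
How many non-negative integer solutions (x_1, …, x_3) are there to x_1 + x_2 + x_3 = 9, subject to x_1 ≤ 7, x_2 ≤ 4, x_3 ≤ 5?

Ignoring the caps, the number of non-negative solutions to x_1+…+x_3 = 9 is C(11,2) = 55.
Subtract solutions that violate a single cap (substitute x_i' = x_i − (cap_i+1)): x_1 ≥ 8 gives C(3,2) = 3; x_2 ≥ 5 gives C(6,2) = 15; x_3 ≥ 6 gives C(5,2) = 10. Together 28.
No two caps can be exceeded simultaneously, so the pair terms are all 0.
By inclusion–exclusion the count is 55 − 28 + 0 = 27.

27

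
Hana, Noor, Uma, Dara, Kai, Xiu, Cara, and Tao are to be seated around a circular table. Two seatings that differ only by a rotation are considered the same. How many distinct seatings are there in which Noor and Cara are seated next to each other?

Treat {Noor, Cara} as one unit (2 internal orders) and seat the resulting 7 units around the table: (6)! circular arrangements.
So 2 × (6)! = 2 × 720 = 1440.

1440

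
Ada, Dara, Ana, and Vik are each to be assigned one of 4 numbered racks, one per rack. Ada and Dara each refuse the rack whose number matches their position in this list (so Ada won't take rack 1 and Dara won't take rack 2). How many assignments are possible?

14

Let Aᵢ (for i ∈ {1, 2}) be the placements that put person i in their forbidden rack. Any j of these fix j positions, leaving (4−j)! ways to fill the rest, and there are C(2,j) ways to pick which j.
By inclusion–exclusion, the number of valid placements is Σ_{j=0}^{2} (−1)^j C(2,j)·(4−j)!.
Computing: 24 − 12 + 2 = 14.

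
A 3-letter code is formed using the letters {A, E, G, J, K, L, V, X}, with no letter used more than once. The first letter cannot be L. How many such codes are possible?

The first letter has 8−1 = 7 choices (anything except L).
The remaining 2 letters are filled from the other 7 symbols without repetition: 7 × 6 = 42.
Total: 7 × 42 = 294.

294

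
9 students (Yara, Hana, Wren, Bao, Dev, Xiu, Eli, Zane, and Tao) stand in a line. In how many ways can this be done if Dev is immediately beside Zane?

Glue Dev and Zane into one block (2 internal orders), leaving 8 units to arrange in a row.
So the count is 2·(8)! = 80640.

80640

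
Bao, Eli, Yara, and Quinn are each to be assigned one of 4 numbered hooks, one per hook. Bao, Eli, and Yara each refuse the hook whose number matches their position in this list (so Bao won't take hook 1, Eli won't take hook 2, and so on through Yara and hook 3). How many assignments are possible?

11

Let Aᵢ (for i ∈ {1, 2, 3}) be the placements that put person i in their forbidden hook. Any j of these fix j positions, leaving (4−j)! ways to fill the rest, and there are C(3,j) ways to pick which j.
By inclusion–exclusion, the number of valid placements is Σ_{j=0}^{3} (−1)^j C(3,j)·(4−j)!.
Computing: 24 − 18 + 6 − 1 = 11.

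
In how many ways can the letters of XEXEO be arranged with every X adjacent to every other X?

12

Treat the 2 copies of X as a single block. The multiset to arrange is then {XX, E, E, O}, 4 items in all.
That gives (4)!/(2!) = 12 arrangements.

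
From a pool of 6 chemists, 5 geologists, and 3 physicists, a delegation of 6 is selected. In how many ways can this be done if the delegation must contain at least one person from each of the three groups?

Unrestricted: C(14,6) = 3003 ways to pick any 6 of the 14.
Subtract selections that omit an entire group: no chemists → C(8,6) = 28; no geologists → C(9,6) = 84; no physicists → C(11,6) = 462.
Add back selections omitting two groups (i.e. drawn from a single group): C(6,6) + C(5,6) + C(3,6) = 1.
By inclusion–exclusion: 3003 − 574 + 1 = 2430.

2430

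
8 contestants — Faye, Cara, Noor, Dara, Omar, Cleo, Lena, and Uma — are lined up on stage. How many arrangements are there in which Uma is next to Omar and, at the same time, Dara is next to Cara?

2880

Treat {Uma,Omar} as one block (2 orders) and {Dara,Cara} as another (2 orders).
That leaves 6 units to arrange: 2 × 2 × 6! = 4 × 720 = 2880.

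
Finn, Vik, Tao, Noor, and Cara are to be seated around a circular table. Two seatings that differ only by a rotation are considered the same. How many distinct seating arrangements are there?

Around a circle, 5 distinct people have 5!/5 = (4)! = 24 rotationally distinct seatings.

24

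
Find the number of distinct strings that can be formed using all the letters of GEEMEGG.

The 7 letters of GEEMEGG have repeats: E appearing 3 times and G appearing 3 times.
Dividing 7! = 5040 by 3!·3! = 36 for the repeated letters gives 140.

140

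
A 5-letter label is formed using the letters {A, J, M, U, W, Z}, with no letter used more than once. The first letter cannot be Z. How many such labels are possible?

600

The first letter has 6−1 = 5 choices (anything except Z).
The remaining 4 letters are filled from the other 5 symbols without repetition: 5 × 4 × 3 × 2 = 120.
Total: 5 × 120 = 600.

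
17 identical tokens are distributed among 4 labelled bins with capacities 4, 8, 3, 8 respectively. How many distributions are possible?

By stars and bars, unrestricted non-negative solutions to x_1+…+x_4 = 17 number C(17+3,3) = 1140.
Subtract solutions that violate a single cap (substitute x_i' = x_i − (cap_i+1)): x_1 ≥ 5 gives C(15,3) = 455; x_2 ≥ 9 gives C(11,3) = 165; x_3 ≥ 4 gives C(16,3) = 560; x_4 ≥ 9 gives C(11,3) = 165. Together 1345.
Add back pairs where two caps are both exceeded: 20 + 165 + 20 + 35 + 0 + 35 = 275.
By inclusion–exclusion the count is 1140 − 1345 + 275 = 70.

70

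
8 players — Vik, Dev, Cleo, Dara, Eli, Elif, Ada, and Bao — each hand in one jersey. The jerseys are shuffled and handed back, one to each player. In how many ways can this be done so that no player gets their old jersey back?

Count assignments avoiding every fixed point. For any j of the 8 players fixed to their old jersey, the other 8−j can be arranged in (8−j)! ways.
By inclusion–exclusion this is Σ_{j=0}^{8} (−1)^j C(8,j)·(8−j)!.
Computing: 40320 − 40320 + 20160 − 6720 + 1680 − 336 + 56 − 8 + 1 = 14833.

14833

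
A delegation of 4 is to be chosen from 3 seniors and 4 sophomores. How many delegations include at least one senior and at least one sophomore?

Total 4-person selections from all 7: C(7,4) = 35.
Subtract selections that omit an entire group: no seniors → C(4,4) = 1; no sophomores → C(3,4) = 0.
Both groups omitted at once is impossible, so 35 − 1 = 34.

34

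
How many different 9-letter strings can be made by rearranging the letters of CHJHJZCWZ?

22680

Letter multiplicities in CHJHJZCWZ: C×2, H×2, J×2, W×1, Z×2.
The number of distinct arrangements is 9!/(2!·2!·2!·2!) = 362880/16 = 22680.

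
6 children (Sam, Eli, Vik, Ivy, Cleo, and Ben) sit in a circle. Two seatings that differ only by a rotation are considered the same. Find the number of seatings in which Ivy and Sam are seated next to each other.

Treat {Ivy, Sam} as one unit (2 internal orders) and seat the resulting 5 units around the table: (4)! circular arrangements.
So 2 × (4)! = 2 × 24 = 48.

48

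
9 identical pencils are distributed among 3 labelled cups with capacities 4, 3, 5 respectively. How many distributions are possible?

10

Ignoring the caps, the number of non-negative solutions to x_1+…+x_3 = 9 is C(11,2) = 55.
Subtract solutions that violate a single cap (substitute x_i' = x_i − (cap_i+1)): x_1 ≥ 5 gives C(6,2) = 15; x_2 ≥ 4 gives C(7,2) = 21; x_3 ≥ 6 gives C(5,2) = 10. Together 46.
Add back pairs where two caps are both exceeded: 1 + 0 + 0 = 1.
By inclusion–exclusion the count is 55 − 46 + 1 = 10.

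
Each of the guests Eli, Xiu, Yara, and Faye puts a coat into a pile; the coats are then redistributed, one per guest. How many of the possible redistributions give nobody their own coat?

9

This is the derangement count D_4: permutations of 4 items with no fixed point.
By inclusion–exclusion this is Σ_{j=0}^{4} (−1)^j C(4,j)·(4−j)!.
Computing: 24 − 24 + 12 − 4 + 1 = 9.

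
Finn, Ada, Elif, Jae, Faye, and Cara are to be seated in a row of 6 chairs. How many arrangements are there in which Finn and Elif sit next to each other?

Glue Finn and Elif into one block (2 internal orders), leaving 5 units to arrange in a row.
That gives 2 × 5! = 2 × 120 = 240.

240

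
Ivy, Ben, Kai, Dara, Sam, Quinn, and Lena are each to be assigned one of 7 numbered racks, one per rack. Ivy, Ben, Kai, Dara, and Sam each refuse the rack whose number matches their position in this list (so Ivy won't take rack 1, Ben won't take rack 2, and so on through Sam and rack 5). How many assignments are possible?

Let Aᵢ (for 1 ≤ i ≤ 5) be the placements that put person i in their forbidden rack. Any j of these fix j positions, leaving (7−j)! ways to fill the rest, and there are C(5,j) ways to pick which j.
By inclusion–exclusion, the number of valid placements is Σ_{j=0}^{5} (−1)^j C(5,j)·(7−j)!.
Computing: 5040 − 3600 + 1200 − 240 + 30 − 2 = 2428.

2428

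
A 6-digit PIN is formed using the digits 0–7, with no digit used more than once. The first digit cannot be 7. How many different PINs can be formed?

17640

The first digit has 8−1 = 7 choices (anything except 7).
The remaining 5 digits are filled from the other 7 symbols without repetition: 7 × 6 × 5 × 4 × 3 = 2520.
Total: 7 × 2520 = 17640.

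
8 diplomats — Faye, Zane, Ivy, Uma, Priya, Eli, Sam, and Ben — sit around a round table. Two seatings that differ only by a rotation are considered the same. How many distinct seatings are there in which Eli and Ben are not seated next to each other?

3600

Without the restriction there are (7)! = 5040 seatings.
Seatings with Eli beside Ben: treat them as a block with 2 internal orders, giving 2 × (6)! = 1440.
Subtracting, 5040 − 1440 = 3600.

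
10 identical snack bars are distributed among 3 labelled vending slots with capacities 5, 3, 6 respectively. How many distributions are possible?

Ignoring the caps, the number of non-negative solutions to x_1+…+x_3 = 10 is C(12,2) = 66.
Subtract solutions that violate a single cap (substitute x_i' = x_i − (cap_i+1)): x_1 ≥ 6 gives C(6,2) = 15; x_2 ≥ 4 gives C(8,2) = 28; x_3 ≥ 7 gives C(5,2) = 10. Together 53.
Add back pairs where two caps are both exceeded: 1 + 0 + 0 = 1.
By inclusion–exclusion the count is 66 − 53 + 1 = 14.

14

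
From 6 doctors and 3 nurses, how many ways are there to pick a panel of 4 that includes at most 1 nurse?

Split by how many nurses are chosen (0 through 1).
Sum: C(3,0)·C(6,4) + C(3,1)·C(6,3) = 15 + 60 = 75.

75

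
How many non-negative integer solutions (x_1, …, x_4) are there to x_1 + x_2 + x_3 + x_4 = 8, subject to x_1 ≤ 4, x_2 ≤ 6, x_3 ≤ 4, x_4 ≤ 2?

Ignoring the caps, the number of non-negative solutions to x_1+…+x_4 = 8 is C(11,3) = 165.
Subtract solutions that violate a single cap (substitute x_i' = x_i − (cap_i+1)): x_1 ≥ 5 gives C(6,3) = 20; x_2 ≥ 7 gives C(4,3) = 4; x_3 ≥ 5 gives C(6,3) = 20; x_4 ≥ 3 gives C(8,3) = 56. Together 100.
Add back pairs where two caps are both exceeded: 0 + 0 + 1 + 0 + 0 + 1 = 2.
By inclusion–exclusion the count is 165 − 100 + 2 = 67.

67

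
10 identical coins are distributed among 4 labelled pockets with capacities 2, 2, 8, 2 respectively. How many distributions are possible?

Without the upper bounds there are C(13,3) = 286 ways to split 10 among 4 pockets.
Subtract solutions that violate a single cap (substitute x_i' = x_i − (cap_i+1)): x_1 ≥ 3 gives C(10,3) = 120; x_2 ≥ 3 gives C(10,3) = 120; x_3 ≥ 9 gives C(4,3) = 4; x_4 ≥ 3 gives C(10,3) = 120. Together 364.
Add back pairs where two caps are both exceeded: 35 + 0 + 35 + 0 + 35 + 0 = 105.
Subtract triples: 0 + 4 + 0 + 0 = 4.
By inclusion–exclusion the count is 286 − 364 + 105 − 4 = 23.

23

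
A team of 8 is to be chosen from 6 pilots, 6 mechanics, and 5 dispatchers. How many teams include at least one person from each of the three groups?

Total 8-person selections from all 17: C(17,8) = 24310.
Subtract selections that omit an entire group: no pilots → C(11,8) = 165; no mechanics → C(11,8) = 165; no dispatchers → C(12,8) = 495.
Add back selections omitting two groups (i.e. drawn from a single group): C(6,8) + C(6,8) + C(5,8) = 0.
By inclusion–exclusion: 24310 − 825 + 0 = 23485.

23485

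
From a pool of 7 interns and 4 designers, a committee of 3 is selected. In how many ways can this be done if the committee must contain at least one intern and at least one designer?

With no constraint there are C(11,3) = 165 possible selections.
Subtract selections that omit an entire group: no interns → C(4,3) = 4; no designers → C(7,3) = 35.
Both groups omitted at once is impossible, so 165 − 39 = 126.

126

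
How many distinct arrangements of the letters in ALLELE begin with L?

Fix L in the first position and arrange the remaining 5 letters.
Those 5 letters have E appearing twice and L appearing twice, giving (5)!/(2!·2!) = 30.

30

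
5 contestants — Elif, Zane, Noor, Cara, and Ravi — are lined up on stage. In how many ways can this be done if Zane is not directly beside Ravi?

72

There are 5! = 120 arrangements in all. If Zane and Ravi are adjacent, merging them into one block gives 2·(4)! = 48 arrangements.
Complementary counting: 120 − 48 = 72.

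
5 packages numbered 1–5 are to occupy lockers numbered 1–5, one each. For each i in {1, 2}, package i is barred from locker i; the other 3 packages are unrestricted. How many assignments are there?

78

Let Aᵢ (for i ∈ {1, 2}) be the placements that put package i in its forbidden locker. Any j of these fix j positions, leaving (5−j)! ways to fill the rest, and there are C(2,j) ways to pick which j.
By inclusion–exclusion, the number of valid placements is Σ_{j=0}^{2} (−1)^j C(2,j)·(5−j)!.
Computing: 120 − 48 + 6 = 78.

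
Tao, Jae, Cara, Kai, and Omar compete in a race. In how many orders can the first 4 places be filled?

120

There are 5 choices for 1st place, 4 for 2nd, and so on down to 2 for position 4.
That gives 5 × 4 × 3 × 2 = 120.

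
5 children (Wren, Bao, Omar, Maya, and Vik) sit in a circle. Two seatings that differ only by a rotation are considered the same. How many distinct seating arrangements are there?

Seat Wren anywhere (absorbing the rotational symmetry), then permute the other 4: (4)! = 24.

24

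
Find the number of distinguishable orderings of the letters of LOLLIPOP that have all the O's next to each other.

420

Treat the 2 copies of O as a single block. The multiset to arrange is then {OO, I, L, L, L, P, P}, 7 items in all.
That gives (7)!/(3!·2!) = 420 arrangements.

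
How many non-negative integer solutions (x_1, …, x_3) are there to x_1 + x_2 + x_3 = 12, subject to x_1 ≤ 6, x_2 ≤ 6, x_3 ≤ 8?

By stars and bars, unrestricted non-negative solutions to x_1+…+x_3 = 12 number C(12+2,2) = 91.
Subtract solutions that violate a single cap (substitute x_i' = x_i − (cap_i+1)): x_1 ≥ 7 gives C(7,2) = 21; x_2 ≥ 7 gives C(7,2) = 21; x_3 ≥ 9 gives C(5,2) = 10. Together 52.
No two caps can be exceeded simultaneously, so the pair terms are all 0.
By inclusion–exclusion the count is 91 − 52 + 0 = 39.

39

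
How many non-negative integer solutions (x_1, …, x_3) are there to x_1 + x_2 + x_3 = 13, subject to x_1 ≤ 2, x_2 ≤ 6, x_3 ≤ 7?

Without the upper bounds there are C(15,2) = 105 ways to split 13 among 3 variables.
Subtract solutions that violate a single cap (substitute x_i' = x_i − (cap_i+1)): x_1 ≥ 3 gives C(12,2) = 66; x_2 ≥ 7 gives C(8,2) = 28; x_3 ≥ 8 gives C(7,2) = 21. Together 115.
Add back pairs where two caps are both exceeded: 10 + 6 + 0 = 16.
By inclusion–exclusion the count is 105 − 115 + 16 = 6.

6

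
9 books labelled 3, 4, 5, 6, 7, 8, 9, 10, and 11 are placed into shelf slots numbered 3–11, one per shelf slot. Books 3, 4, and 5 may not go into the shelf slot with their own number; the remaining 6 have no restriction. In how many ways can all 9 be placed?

Let Aᵢ (for i ∈ {3, 4, 5}) be the placements that put book i in its forbidden shelf slot. Any j of these fix j positions, leaving (9−j)! ways to fill the rest, and there are C(3,j) ways to pick which j.
By inclusion–exclusion, the number of valid placements is Σ_{j=0}^{3} (−1)^j C(3,j)·(9−j)!.
Computing: 362880 − 120960 + 15120 − 720 = 256320.

256320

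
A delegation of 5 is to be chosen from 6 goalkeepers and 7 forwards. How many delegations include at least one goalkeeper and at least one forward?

Unrestricted: C(13,5) = 1287 ways to pick any 5 of the 13.
Selections missing a whole group: no goalkeepers → C(7,5) = 21; no forwards → C(6,5) = 6.
Both groups omitted at once is impossible, so 1287 − 27 = 1260.

1260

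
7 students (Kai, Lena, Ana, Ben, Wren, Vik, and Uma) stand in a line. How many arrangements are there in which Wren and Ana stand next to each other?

Place the 5 others and the Wren-Ana pair as 6 objects in a line; the pair has 2 internal arrangements.
That gives 2 × 6! = 2 × 720 = 1440.

1440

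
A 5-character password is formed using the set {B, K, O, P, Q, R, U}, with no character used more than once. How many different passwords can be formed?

This is a permutation of 5 out of 7: P(7,5) = 7!/2!.
That product is 7 × 6 × 5 × 4 × 3 = 2520.

2520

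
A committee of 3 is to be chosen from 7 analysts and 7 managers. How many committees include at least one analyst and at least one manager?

Unrestricted: C(14,3) = 364 ways to pick any 3 of the 14.
Selections missing a whole group: no analysts → C(7,3) = 35; no managers → C(7,3) = 35.
Both groups omitted at once is impossible, so 364 − 70 = 294.

294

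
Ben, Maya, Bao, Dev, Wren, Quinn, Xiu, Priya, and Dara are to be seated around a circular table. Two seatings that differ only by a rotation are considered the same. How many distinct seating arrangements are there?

40320

Seat Ben anywhere (absorbing the rotational symmetry), then permute the other 8: (8)! = 40320.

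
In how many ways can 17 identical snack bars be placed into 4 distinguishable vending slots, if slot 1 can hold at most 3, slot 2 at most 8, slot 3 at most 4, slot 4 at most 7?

51

Ignoring the caps, the number of non-negative solutions to x_1+…+x_4 = 17 is C(20,3) = 1140.
Subtract solutions that violate a single cap (substitute x_i' = x_i − (cap_i+1)): x_1 ≥ 4 gives C(16,3) = 560; x_2 ≥ 9 gives C(11,3) = 165; x_3 ≥ 5 gives C(15,3) = 455; x_4 ≥ 8 gives C(12,3) = 220. Together 1400.
Add back pairs where two caps are both exceeded: 35 + 165 + 56 + 20 + 1 + 35 = 312.
Subtract triples: 0 + 0 + 1 + 0 = 1.
By inclusion–exclusion the count is 1140 − 1400 + 312 − 1 = 51.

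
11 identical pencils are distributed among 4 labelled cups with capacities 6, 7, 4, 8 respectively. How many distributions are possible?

215

By stars and bars, unrestricted non-negative solutions to x_1+…+x_4 = 11 number C(11+3,3) = 364.
Subtract solutions that violate a single cap (substitute x_i' = x_i − (cap_i+1)): x_1 ≥ 7 gives C(7,3) = 35; x_2 ≥ 8 gives C(6,3) = 20; x_3 ≥ 5 gives C(9,3) = 84; x_4 ≥ 9 gives C(5,3) = 10. Together 149.
No two caps can be exceeded simultaneously, so the pair terms are all 0.
By inclusion–exclusion the count is 364 − 149 + 0 = 215.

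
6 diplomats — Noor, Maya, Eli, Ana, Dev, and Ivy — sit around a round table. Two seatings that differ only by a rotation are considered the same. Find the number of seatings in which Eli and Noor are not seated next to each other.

72

All circular seatings of 6 people number (5)! = 120.
Those with Eli next to Noor: fuse the pair into one unit and seat 5 units around a circle — 2·(4)! = 48.
Subtracting, 120 − 48 = 72.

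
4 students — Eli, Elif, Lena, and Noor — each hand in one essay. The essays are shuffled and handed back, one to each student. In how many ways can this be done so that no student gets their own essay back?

9

This is the derangement count D_4: permutations of 4 items with no fixed point.
By inclusion–exclusion this is Σ_{j=0}^{4} (−1)^j C(4,j)·(4−j)!.
Computing: 24 − 24 + 12 − 4 + 1 = 9.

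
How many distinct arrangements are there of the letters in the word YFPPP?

YFPPP has 5 letters with P appearing 3 times.
The number of distinct arrangements is 5!/(3!) = 120/6 = 20.

20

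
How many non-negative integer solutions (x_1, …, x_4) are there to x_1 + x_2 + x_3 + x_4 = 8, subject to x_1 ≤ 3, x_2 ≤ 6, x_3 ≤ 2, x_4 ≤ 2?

Without the upper bounds there are C(11,3) = 165 ways to split 8 among 4 variables.
Subtract solutions that violate a single cap (substitute x_i' = x_i − (cap_i+1)): x_1 ≥ 4 gives C(7,3) = 35; x_2 ≥ 7 gives C(4,3) = 4; x_3 ≥ 3 gives C(8,3) = 56; x_4 ≥ 3 gives C(8,3) = 56. Together 151.
Add back pairs where two caps are both exceeded: 0 + 4 + 4 + 0 + 0 + 10 = 18.
By inclusion–exclusion the count is 165 − 151 + 18 = 32.

32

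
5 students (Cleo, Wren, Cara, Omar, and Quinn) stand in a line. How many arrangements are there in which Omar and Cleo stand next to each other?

Place the 3 others and the Omar-Cleo pair as 4 objects in a line; the pair has 2 internal arrangements.
That gives 2 × 4! = 2 × 24 = 48.

48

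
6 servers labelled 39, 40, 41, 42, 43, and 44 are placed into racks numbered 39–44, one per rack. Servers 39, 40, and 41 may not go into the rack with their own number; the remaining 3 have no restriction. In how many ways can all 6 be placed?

Let Aᵢ (for i ∈ {39, 40, 41}) be the placements that put server i in its forbidden rack. Any j of these fix j positions, leaving (6−j)! ways to fill the rest, and there are C(3,j) ways to pick which j.
By inclusion–exclusion, the number of valid placements is Σ_{j=0}^{3} (−1)^j C(3,j)·(6−j)!.
Computing: 720 − 360 + 72 − 6 = 426.

426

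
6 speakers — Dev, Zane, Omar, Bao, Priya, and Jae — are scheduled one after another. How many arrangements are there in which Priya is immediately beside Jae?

240

Place the 4 others and the Priya-Jae pair as 5 objects in a line; the pair has 2 internal arrangements.
So the count is 2·(5)! = 240.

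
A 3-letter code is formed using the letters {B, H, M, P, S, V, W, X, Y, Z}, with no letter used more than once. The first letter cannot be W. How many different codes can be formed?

648

The first letter has 10−1 = 9 choices (anything except W).
The remaining 2 letters are filled from the other 9 symbols without repetition: 9 × 8 = 72.
Total: 9 × 72 = 648.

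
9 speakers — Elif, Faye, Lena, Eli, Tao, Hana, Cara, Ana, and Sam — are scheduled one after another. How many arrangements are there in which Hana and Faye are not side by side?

282240

Of the 9! = 362880 arrangements, those with Hana and Faye adjacent number 2 × 8! = 80640 (treat the pair as a block with 2 internal orders).
So 362880 − 80640 = 282240 arrangements keep them apart.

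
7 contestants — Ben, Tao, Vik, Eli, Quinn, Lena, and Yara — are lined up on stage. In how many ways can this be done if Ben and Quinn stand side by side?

Glue Ben and Quinn into one block (2 internal orders), leaving 6 units to arrange in a row.
That gives 2 × 6! = 2 × 720 = 1440.

1440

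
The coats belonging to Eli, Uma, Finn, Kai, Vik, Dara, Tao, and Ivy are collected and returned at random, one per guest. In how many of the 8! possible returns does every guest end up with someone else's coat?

14833

Count assignments avoiding every fixed point. For any j of the 8 guests fixed to their own coat, the other 8−j can be arranged in (8−j)! ways.
By inclusion–exclusion this is Σ_{j=0}^{8} (−1)^j C(8,j)·(8−j)!.
Computing: 40320 − 40320 + 20160 − 6720 + 1680 − 336 + 56 − 8 + 1 = 14833.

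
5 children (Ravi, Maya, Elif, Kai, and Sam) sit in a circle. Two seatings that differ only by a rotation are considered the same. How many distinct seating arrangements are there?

Seat Ravi anywhere (absorbing the rotational symmetry), then permute the other 4: (4)! = 24.

24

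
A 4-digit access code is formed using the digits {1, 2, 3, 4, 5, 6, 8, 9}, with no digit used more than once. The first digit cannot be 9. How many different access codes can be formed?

1470

The first digit has 8−1 = 7 choices (anything except 9).
The remaining 3 digits are filled from the other 7 symbols without repetition: 7 × 6 × 5 = 210.
Total: 7 × 210 = 1470.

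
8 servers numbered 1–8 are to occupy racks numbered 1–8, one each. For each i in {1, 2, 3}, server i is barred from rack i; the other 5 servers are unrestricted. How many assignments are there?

27240

Let Aᵢ (for i ∈ {1, 2, 3}) be the placements that put server i in its forbidden rack. Any j of these fix j positions, leaving (8−j)! ways to fill the rest, and there are C(3,j) ways to pick which j.
By inclusion–exclusion, the number of valid placements is Σ_{j=0}^{3} (−1)^j C(3,j)·(8−j)!.
Computing: 40320 − 15120 + 2160 − 120 = 27240.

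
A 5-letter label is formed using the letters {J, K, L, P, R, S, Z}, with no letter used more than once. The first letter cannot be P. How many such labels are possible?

The first letter has 7−1 = 6 choices (anything except P).
The remaining 4 letters are filled from the other 6 symbols without repetition: 6 × 5 × 4 × 3 = 360.
Total: 6 × 360 = 2160.

2160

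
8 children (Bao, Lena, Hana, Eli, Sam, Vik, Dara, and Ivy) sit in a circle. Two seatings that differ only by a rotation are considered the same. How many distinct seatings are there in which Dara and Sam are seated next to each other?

Treat {Dara, Sam} as one unit (2 internal orders) and seat the resulting 7 units around the table: (6)! circular arrangements.
So 2 × (6)! = 2 × 720 = 1440.

1440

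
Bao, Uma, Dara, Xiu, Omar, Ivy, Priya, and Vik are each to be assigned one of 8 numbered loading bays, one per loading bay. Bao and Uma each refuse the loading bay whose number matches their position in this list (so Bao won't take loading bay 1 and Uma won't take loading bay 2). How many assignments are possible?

30960

Let Aᵢ (for i ∈ {1, 2}) be the placements that put person i in their forbidden loading bay. Any j of these fix j positions, leaving (8−j)! ways to fill the rest, and there are C(2,j) ways to pick which j.
By inclusion–exclusion, the number of valid placements is Σ_{j=0}^{2} (−1)^j C(2,j)·(8−j)!.
Computing: 40320 − 10080 + 720 = 30960.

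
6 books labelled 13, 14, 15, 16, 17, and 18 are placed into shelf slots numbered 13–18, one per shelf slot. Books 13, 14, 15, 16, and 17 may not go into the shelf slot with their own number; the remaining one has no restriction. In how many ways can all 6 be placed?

309

Let Aᵢ (for 13 ≤ i ≤ 17) be the placements that put book i in its forbidden shelf slot. Any j of these fix j positions, leaving (6−j)! ways to fill the rest, and there are C(5,j) ways to pick which j.
By inclusion–exclusion, the number of valid placements is Σ_{j=0}^{5} (−1)^j C(5,j)·(6−j)!.
Computing: 720 − 600 + 240 − 60 + 10 − 1 = 309.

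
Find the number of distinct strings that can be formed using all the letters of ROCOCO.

ROCOCO has 6 letters with C appearing twice and O appearing 3 times.
Dividing 6! = 720 by 3!·2! = 12 for the repeated letters gives 60.

60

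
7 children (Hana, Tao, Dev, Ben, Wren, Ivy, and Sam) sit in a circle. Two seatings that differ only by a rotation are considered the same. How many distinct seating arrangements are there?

Fix one person's seat to break rotational symmetry; the remaining 6 people can be arranged in (6)! = 720 ways.

720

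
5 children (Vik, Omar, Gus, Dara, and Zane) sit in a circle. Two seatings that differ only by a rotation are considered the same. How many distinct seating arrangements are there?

24

Around a circle, 5 distinct people have 5!/5 = (4)! = 24 rotationally distinct seatings.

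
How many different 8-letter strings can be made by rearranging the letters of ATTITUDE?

6720

ATTITUDE has 8 letters with T appearing 3 times.
Dividing 8! = 40320 by 3! = 6 for the repeated letters gives 6720.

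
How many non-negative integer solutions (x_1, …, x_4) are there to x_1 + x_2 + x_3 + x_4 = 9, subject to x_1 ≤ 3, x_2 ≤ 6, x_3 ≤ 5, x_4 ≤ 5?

Ignoring the caps, the number of non-negative solutions to x_1+…+x_4 = 9 is C(12,3) = 220.
Subtract solutions that violate a single cap (substitute x_i' = x_i − (cap_i+1)): x_1 ≥ 4 gives C(8,3) = 56; x_2 ≥ 7 gives C(5,3) = 10; x_3 ≥ 6 gives C(6,3) = 20; x_4 ≥ 6 gives C(6,3) = 20. Together 106.
No two caps can be exceeded simultaneously, so the pair terms are all 0.
By inclusion–exclusion the count is 220 − 106 + 0 = 114.

114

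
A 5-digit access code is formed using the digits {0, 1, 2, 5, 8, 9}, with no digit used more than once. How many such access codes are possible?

720

Choose and order 5 of the 6 symbols: the first digit has 6 options, the next 5, and so on down to 2.
6 × 5 × 4 × 3 × 2 = 720.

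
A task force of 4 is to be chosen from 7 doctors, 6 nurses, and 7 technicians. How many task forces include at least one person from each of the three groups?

2499

Unrestricted: C(20,4) = 4845 ways to pick any 4 of the 20.
Subtract selections that omit an entire group: no doctors → C(13,4) = 715; no nurses → C(14,4) = 1001; no technicians → C(13,4) = 715.
Add back selections omitting two groups (i.e. drawn from a single group): C(7,4) + C(6,4) + C(7,4) = 85.
By inclusion–exclusion: 4845 − 2431 + 85 = 2499.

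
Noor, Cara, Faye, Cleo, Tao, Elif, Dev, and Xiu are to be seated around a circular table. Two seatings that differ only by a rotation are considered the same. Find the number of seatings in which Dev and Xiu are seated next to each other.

1440

Glue Dev and Xiu into a block (2 internal orders). Seating 7 units around a circle gives (6)! arrangements.
So 2 × (6)! = 2 × 720 = 1440.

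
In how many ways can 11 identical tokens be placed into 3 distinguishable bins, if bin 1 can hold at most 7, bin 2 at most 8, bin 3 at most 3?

Without the upper bounds there are C(13,2) = 78 ways to split 11 among 3 bins.
Subtract solutions that violate a single cap (substitute x_i' = x_i − (cap_i+1)): x_1 ≥ 8 gives C(5,2) = 10; x_2 ≥ 9 gives C(4,2) = 6; x_3 ≥ 4 gives C(9,2) = 36. Together 52.
No two caps can be exceeded simultaneously, so the pair terms are all 0.
By inclusion–exclusion the count is 78 − 52 + 0 = 26.

26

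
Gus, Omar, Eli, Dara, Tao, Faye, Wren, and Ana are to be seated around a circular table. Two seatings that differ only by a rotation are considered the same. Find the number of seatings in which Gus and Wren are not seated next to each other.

3600

All circular seatings of 8 people number (7)! = 5040.
Those with Gus next to Wren: fuse the pair into one unit and seat 7 units around a circle — 2·(6)! = 1440.
Subtracting, 5040 − 1440 = 3600.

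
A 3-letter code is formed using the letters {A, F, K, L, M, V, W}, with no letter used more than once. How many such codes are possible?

210

With no repetition, fill the 3 letters in order: 7 choices, then 6, down to 5.
That product is 7 × 6 × 5 = 210.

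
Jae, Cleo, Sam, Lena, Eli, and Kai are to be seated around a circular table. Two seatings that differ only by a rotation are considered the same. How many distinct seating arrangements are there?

Seat Jae anywhere (absorbing the rotational symmetry), then permute the other 5: (5)! = 120.

120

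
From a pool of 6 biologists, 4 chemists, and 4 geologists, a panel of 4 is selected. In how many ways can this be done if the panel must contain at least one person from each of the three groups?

528

Unrestricted: C(14,4) = 1001 ways to pick any 4 of the 14.
Subtract selections that omit an entire group: no biologists → C(8,4) = 70; no chemists → C(10,4) = 210; no geologists → C(10,4) = 210.
Add back selections omitting two groups (i.e. drawn from a single group): C(6,4) + C(4,4) + C(4,4) = 17.
By inclusion–exclusion: 1001 − 490 + 17 = 528.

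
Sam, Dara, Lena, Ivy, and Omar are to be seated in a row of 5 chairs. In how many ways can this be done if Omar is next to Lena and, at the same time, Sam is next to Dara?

Treat {Omar,Lena} as one block (2 orders) and {Sam,Dara} as another (2 orders).
That leaves 3 units to arrange: 2 × 2 × 3! = 4 × 6 = 24.

24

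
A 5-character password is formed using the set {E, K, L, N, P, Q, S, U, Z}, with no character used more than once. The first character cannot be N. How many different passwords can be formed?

The first character has 9−1 = 8 choices (anything except N).
The remaining 4 characters are filled from the other 8 symbols without repetition: 8 × 7 × 6 × 5 = 1680.
Total: 8 × 1680 = 13440.

13440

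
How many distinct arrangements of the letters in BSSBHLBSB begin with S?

Fix S in the first position and arrange the remaining 8 letters.
Those 8 letters have B appearing 4 times and S appearing twice, giving (8)!/(4!·2!) = 840.

840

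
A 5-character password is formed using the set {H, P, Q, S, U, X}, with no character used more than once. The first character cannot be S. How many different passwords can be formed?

600

The first character has 6−1 = 5 choices (anything except S).
The remaining 4 characters are filled from the other 5 symbols without repetition: 5 × 4 × 3 × 2 = 120.
Total: 5 × 120 = 600.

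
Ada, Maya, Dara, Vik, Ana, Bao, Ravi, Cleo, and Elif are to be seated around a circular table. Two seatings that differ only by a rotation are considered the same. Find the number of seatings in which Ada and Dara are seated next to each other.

Treat {Ada, Dara} as one unit (2 internal orders) and seat the resulting 8 units around the table: (7)! circular arrangements.
So 2 × (7)! = 2 × 5040 = 10080.

10080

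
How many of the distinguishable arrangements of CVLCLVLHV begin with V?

1680

With the first slot taken by V, it remains to arrange the other 8 letters (CLCLVLHV).
Those 8 letters have C appearing twice, L appearing 3 times, and V appearing twice, giving (8)!/(3!·2!·2!) = 1680.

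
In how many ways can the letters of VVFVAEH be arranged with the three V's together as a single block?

120

Treat the 3 copies of V as a single block. The multiset to arrange is then {VVV, A, E, F, H}, 5 items in all.
All 5 items are distinct, so there are (5)! = 120 arrangements.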